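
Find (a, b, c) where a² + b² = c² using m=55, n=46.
(909, 5060, 5141)

Euclid's formula: a = m² - n², b = 2mn, c = m² + n²
m = 55, n = 46
a = 55² - 46² = 3025 - 2116 = 909
b = 2 × 55 × 46 = 5060
c = 55² + 46² = 3025 + 2116 = 5141
Verification: 909² + 5060² = 826281 + 25603600 = 26429881 = 5141² ✓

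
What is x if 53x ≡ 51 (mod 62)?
x ≡ 15 (mod 62)

gcd(53, 62) = 1, which divides 51, so solutions exist.
Find 53^(-1) mod 62 by the extended Euclidean algorithm:
62 = 1 × 53 + 9  ⟹  9 = (1)·62 + (-1)·53
53 = 5 × 9 + 8  ⟹  8 = (-5)·62 + (6)·53
9 = 1 × 8 + 1  ⟹  1 = (6)·62 + (-7)·53
So (-7)·53 ≡ 1 (mod 62), i.e. 53^(-1) ≡ -7 ≡ 55 (mod 62).
x ≡ 55 × 51 = 2805 ≡ 15 (mod 62).
Check: 53 × 15 = 795 ≡ 51 (mod 62).
Unique solution: x ≡ 15 (mod 62)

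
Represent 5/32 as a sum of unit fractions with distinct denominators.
1/7 + 1/75 + 1/16800

Greedy algorithm:
5/32: ceiling(32/5) = 7, use 1/7
3/224: ceiling(224/3) = 75, use 1/75
1/16800: ceiling(16800/1) = 16800, use 1/16800
Result: 5/32 = 1/7 + 1/75 + 1/16800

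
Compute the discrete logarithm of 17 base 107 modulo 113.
65

Baby-step giant-step with step n = ⌈√113⌉ = 11.
Baby steps 107^j mod 113 (j:value) for j=0..10: 0:1, 1:107, 2:36, 3:10, 4:53, 5:21, 6:100, 7:78, 8:97, 9:96, 10:102.
Giant-step multiplier: 107^(-11) ≡ 107^(112-11) = 107^101 ≡ 12 (mod 113).
Giant steps γ_i = 17·12^i mod 113: γ_0=17, γ_1=91, γ_2=75, γ_3=109, γ_4=65, γ_5=102 (in table at j=10).
x = i·n + j = 5·11 + 10 = 65.
Check: 107^65 ≡ 17 (mod 113).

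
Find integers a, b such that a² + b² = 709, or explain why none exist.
15² + 22² (a=15, b=22)

Factorization: 709 = 709
By Fermat: n is sum of two squares iff every prime p ≡ 3 (mod 4) appears to even power.
All primes ≡ 3 (mod 4) appear to even power.
Search a = 0, 1, 2, … for 709 - a² a perfect square: first hit at a = 15: 709 - 225 = 484 = 22².
709 = 15² + 22² = 225 + 484 ✓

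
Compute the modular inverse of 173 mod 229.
184

gcd(173, 229) = 1, so the inverse exists.
Extended Euclidean algorithm on (229, 173):
229 = 1 × 173 + 56  ⟹  56 = (1)·229 + (-1)·173
173 = 3 × 56 + 5  ⟹  5 = (-3)·229 + (4)·173
56 = 11 × 5 + 1  ⟹  1 = (34)·229 + (-45)·173
So (-45)·173 ≡ 1 (mod 229), i.e. 173^(-1) ≡ -45 ≡ 184 (mod 229).
Check: 173 × 184 = 31832 ≡ 1 (mod 229)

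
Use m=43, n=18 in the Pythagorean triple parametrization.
(1525, 1548, 2173)

Euclid's formula: a = m² - n², b = 2mn, c = m² + n²
m = 43, n = 18
a = 43² - 18² = 1849 - 324 = 1525
b = 2 × 43 × 18 = 1548
c = 43² + 18² = 1849 + 324 = 2173
Verification: 1525² + 1548² = 2325625 + 2396304 = 4721929 = 2173² ✓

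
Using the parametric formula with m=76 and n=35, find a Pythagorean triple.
(4551, 5320, 7001)

Euclid's formula: a = m² - n², b = 2mn, c = m² + n²
m = 76, n = 35
a = 76² - 35² = 5776 - 1225 = 4551
b = 2 × 76 × 35 = 5320
c = 76² + 35² = 5776 + 1225 = 7001
Verification: 4551² + 5320² = 20711601 + 28302400 = 49014001 = 7001² ✓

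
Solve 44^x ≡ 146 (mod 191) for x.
179

Baby-step giant-step with step n = ⌈√191⌉ = 14.
Baby steps 44^j mod 191 (j:value) for j=0..13: 0:1, 1:44, 2:26, 3:189, 4:103, 5:139, 6:4, 7:176, 8:104, 9:183, 10:30, 11:174, 12:16, 13:131.
Giant-step multiplier: 44^(-14) ≡ 44^(190-14) = 44^176 ≡ 118 (mod 191).
Giant steps γ_i = 146·118^i mod 191: γ_0=146, γ_1=38, γ_2=91, γ_3=42, γ_4=181, γ_5=157, γ_6=190, γ_7=73, γ_8=19, γ_9=141, γ_10=21, γ_11=186, γ_12=174 (in table at j=11).
x = i·n + j = 12·14 + 11 = 179.
Check: 44^179 ≡ 146 (mod 191).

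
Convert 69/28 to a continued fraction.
[2; 2, 6, 2]

Euclidean algorithm steps:
69 = 2 × 28 + 13
28 = 2 × 13 + 2
13 = 6 × 2 + 1
2 = 2 × 1 + 0
Continued fraction: [2; 2, 6, 2]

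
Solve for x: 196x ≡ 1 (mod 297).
247

gcd(196, 297) = 1, so the inverse exists.
Extended Euclidean algorithm on (297, 196):
297 = 1 × 196 + 101  ⟹  101 = (1)·297 + (-1)·196
196 = 1 × 101 + 95  ⟹  95 = (-1)·297 + (2)·196
101 = 1 × 95 + 6  ⟹  6 = (2)·297 + (-3)·196
95 = 15 × 6 + 5  ⟹  5 = (-31)·297 + (47)·196
6 = 1 × 5 + 1  ⟹  1 = (33)·297 + (-50)·196
So (-50)·196 ≡ 1 (mod 297), i.e. 196^(-1) ≡ -50 ≡ 247 (mod 297).
Check: 196 × 247 = 48412 ≡ 1 (mod 297)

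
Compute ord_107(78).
106

107 is prime, so ord(78) divides φ(107) = 106.
Divisors of 106: 1, 2, 53, 106.
Repeated squaring: 78^1 ≡ 78, 78^2 ≡ 92, 78^4 ≡ 11, 78^8 ≡ 14, 78^16 ≡ 89, 78^32 ≡ 3, 78^64 ≡ 9 (mod 107).
Test 78^d mod 107 for each divisor d in increasing order:
78^1 ≡ 78
78^2 ≡ 92
78^53 = 78^32·78^16·78^4·78^1 ≡ 106
78^106 = 78^64·78^32·78^8·78^2 ≡ 1  ← first divisor giving 1
The order is 106.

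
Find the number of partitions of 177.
522115831195

p(n) counts ways to write n as a sum of positive integers (order ignored).
Euler's pentagonal recurrence: p(k) = p(k-1) + p(k-2) - p(k-5) - p(k-7) + p(k-12) + p(k-15) - ... (offsets j(3j∓1)/2, signs ++--, p(0)=1, p(<0)=0).
DP table for k = 0..176: p(0)=1, p(1)=1, p(2)=2, p(3)=3, p(4)=5, p(5)=7, p(6)=11, p(7)=15, p(8)=22, p(9)=30, p(10)=42, p(11)=56, p(12)=77, p(13)=101, p(14)=135, p(15)=176, p(16)=231, p(17)=297, p(18)=385, p(19)=490, p(20)=627, p(21)=792, p(22)=1002, p(23)=1255, p(24)=1575, p(25)=1958, p(26)=2436, p(27)=3010, p(28)=3718, p(29)=4565, p(30)=5604, p(31)=6842, p(32)=8349, p(33)=10143, p(34)=12310, p(35)=14883, p(36)=17977, p(37)=21637, p(38)=26015, p(39)=31185, p(40)=37338, p(41)=44583, p(42)=53174, p(43)=63261, p(44)=75175, p(45)=89134, p(46)=105558, p(47)=124754, p(48)=147273, p(49)=173525, p(50)=204226, p(51)=239943, p(52)=281589, p(53)=329931, p(54)=386155, p(55)=451276, p(56)=526823, p(57)=614154, p(58)=715220, p(59)=831820, p(60)=966467, p(61)=1121505, p(62)=1300156, p(63)=1505499, p(64)=1741630, p(65)=2012558, p(66)=2323520, p(67)=2679689, p(68)=3087735, p(69)=3554345, p(70)=4087968, p(71)=4697205, p(72)=5392783, p(73)=6185689, p(74)=7089500, p(75)=8118264, p(76)=9289091, p(77)=10619863, p(78)=12132164, p(79)=13848650, p(80)=15796476, p(81)=18004327, p(82)=20506255, p(83)=23338469, p(84)=26543660, p(85)=30167357, p(86)=34262962, p(87)=38887673, p(88)=44108109, p(89)=49995925, p(90)=56634173, p(91)=64112359, p(92)=72533807, p(93)=82010177, p(94)=92669720, p(95)=104651419, p(96)=118114304, p(97)=133230930, p(98)=150198136, p(99)=169229875, p(100)=190569292, p(101)=214481126, p(102)=241265379, p(103)=271248950, p(104)=304801365, p(105)=342325709, p(106)=384276336, p(107)=431149389, p(108)=483502844, p(109)=541946240, p(110)=607163746, p(111)=679903203, p(112)=761002156, p(113)=851376628, p(114)=952050665, p(115)=1064144451, p(116)=1188908248, p(117)=1327710076, p(118)=1482074143, p(119)=1653668665, p(120)=1844349560, p(121)=2056148051, p(122)=2291320912, p(123)=2552338241, p(124)=2841940500, p(125)=3163127352, p(126)=3519222692, p(127)=3913864295, p(128)=4351078600, p(129)=4835271870, p(130)=5371315400, p(131)=5964539504, p(132)=6620830889, p(133)=7346629512, p(134)=8149040695, p(135)=9035836076, p(136)=10015581680, p(137)=11097645016, p(138)=12292341831, p(139)=13610949895, p(140)=15065878135, p(141)=16670689208, p(142)=18440293320, p(143)=20390982757, p(144)=22540654445, p(145)=24908858009, p(146)=27517052599, p(147)=30388671978, p(148)=33549419497, p(149)=37027355200, p(150)=40853235313, p(151)=45060624582, p(152)=49686288421, p(153)=54770336324, p(154)=60356673280, p(155)=66493182097, p(156)=73232243759, p(157)=80630964769, p(158)=88751778802, p(159)=97662728555, p(160)=107438159466, p(161)=118159068427, p(162)=129913904637, p(163)=142798995930, p(164)=156919475295, p(165)=172389800255, p(166)=189334822579, p(167)=207890420102, p(168)=228204732751, p(169)=250438925115, p(170)=274768617130, p(171)=301384802048, p(172)=330495499613, p(173)=362326859895, p(174)=397125074750, p(175)=435157697830, p(176)=476715857290.
Final step: p(177) = p(176) + p(175) - p(172) - p(170) + p(165) + p(162) - p(155) - p(151) + p(142) + p(137) - p(126) - p(120) + p(107) + p(100) - p(85) - p(77) + p(60) + p(51) - p(32) - p(22) + p(1)
= 476715857290 + 435157697830 - 330495499613 - 274768617130 + 172389800255 + 129913904637 - 66493182097 - 45060624582 + 18440293320 + 11097645016 - 3519222692 - 1844349560 + 431149389 + 190569292 - 30167357 - 10619863 + 966467 + 239943 - 8349 - 1002 + 1
= 522115831195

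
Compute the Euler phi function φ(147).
84

147 = 3 × 7^2
φ(n) = n × ∏(1 - 1/p) for each prime p dividing n
φ(147) = 147 × (1 - 1/3) × (1 - 1/7) = 84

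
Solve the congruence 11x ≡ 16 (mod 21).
x ≡ 11 (mod 21)

gcd(11, 21) = 1, which divides 16, so solutions exist.
Find 11^(-1) mod 21 by the extended Euclidean algorithm:
21 = 1 × 11 + 10  ⟹  10 = (1)·21 + (-1)·11
11 = 1 × 10 + 1  ⟹  1 = (-1)·21 + (2)·11
So (2)·11 ≡ 1 (mod 21), i.e. 11^(-1) ≡ 2 (mod 21).
x ≡ 2 × 16 = 32 ≡ 11 (mod 21).
Check: 11 × 11 = 121 ≡ 16 (mod 21).
Unique solution: x ≡ 11 (mod 21)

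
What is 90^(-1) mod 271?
268

gcd(90, 271) = 1, so the inverse exists.
Extended Euclidean algorithm on (271, 90):
271 = 3 × 90 + 1  ⟹  1 = (1)·271 + (-3)·90
So (-3)·90 ≡ 1 (mod 271), i.e. 90^(-1) ≡ -3 ≡ 268 (mod 271).
Check: 90 × 268 = 24120 ≡ 1 (mod 271)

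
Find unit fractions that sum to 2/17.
1/9 + 1/153

Greedy algorithm:
2/17: ceiling(17/2) = 9, use 1/9
1/153: ceiling(153/1) = 153, use 1/153
Result: 2/17 = 1/9 + 1/153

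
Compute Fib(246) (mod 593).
299

Matrix identity: Q^n = [[F_(n+1), F_n], [F_n, F_(n-1)]] with Q = [[1,1],[1,0]].
n = 246 = 11110110₂. Square-and-multiply, entries mod 593:
Q^1 = [[1,1],[1,0]]
Q^3 = (Q^1)²·Q = [[3,2],[2,1]]
Q^7 = (Q^3)²·Q = [[21,13],[13,8]]
Q^15 = (Q^7)²·Q = [[394,17],[17,377]]
Q^30 = (Q^15)² = [[159,61],[61,98]]
Q^61 = (Q^30)²·Q = [[204,538],[538,259]]
Q^123 = (Q^61)²·Q = [[200,166],[166,34]]
Q^246 = (Q^123)² = [[547,299],[299,248]]
F_246 mod 593 = Q^246[0][1] = 299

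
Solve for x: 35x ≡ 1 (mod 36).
35

gcd(35, 36) = 1, so the inverse exists.
Extended Euclidean algorithm on (36, 35):
36 = 1 × 35 + 1  ⟹  1 = (1)·36 + (-1)·35
So (-1)·35 ≡ 1 (mod 36), i.e. 35^(-1) ≡ -1 ≡ 35 (mod 36).
Check: 35 × 35 = 1225 ≡ 1 (mod 36)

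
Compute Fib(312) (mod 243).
144

Matrix identity: Q^n = [[F_(n+1), F_n], [F_n, F_(n-1)]] with Q = [[1,1],[1,0]].
n = 312 = 100111000₂. Square-and-multiply, entries mod 243:
Q^1 = [[1,1],[1,0]]
Q^2 = (Q^1)² = [[2,1],[1,1]]
Q^4 = (Q^2)² = [[5,3],[3,2]]
Q^9 = (Q^4)²·Q = [[55,34],[34,21]]
Q^19 = (Q^9)²·Q = [[204,50],[50,154]]
Q^39 = (Q^19)²·Q = [[51,133],[133,161]]
Q^78 = (Q^39)² = [[121,8],[8,113]]
Q^156 = (Q^78)² = [[125,171],[171,197]]
Q^312 = (Q^156)² = [[154,144],[144,10]]
F_312 mod 243 = Q^312[0][1] = 144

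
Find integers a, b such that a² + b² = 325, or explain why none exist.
1² + 18² (a=1, b=18)

Factorization: 325 = 5^2 × 13
By Fermat: n is sum of two squares iff every prime p ≡ 3 (mod 4) appears to even power.
All primes ≡ 3 (mod 4) appear to even power.
Search a = 0, 1, 2, … for 325 - a² a perfect square: first hit at a = 1: 325 - 1 = 324 = 18².
325 = 1² + 18² = 1 + 324 ✓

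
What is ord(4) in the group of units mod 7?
3

7 is prime, so ord(4) divides φ(7) = 6.
Divisors of 6: 1, 2, 3, 6.
Repeated squaring: 4^1 ≡ 4, 4^2 ≡ 2, 4^4 ≡ 4 (mod 7).
Test 4^d mod 7 for each divisor d in increasing order:
4^1 ≡ 4
4^2 ≡ 2
4^3 = 4^2·4^1 ≡ 1  ← first divisor giving 1
The order is 3.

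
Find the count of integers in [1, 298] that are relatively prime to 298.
148

298 = 2 × 149
φ(n) = n × ∏(1 - 1/p) for each prime p dividing n
φ(298) = 298 × (1 - 1/2) × (1 - 1/149) = 148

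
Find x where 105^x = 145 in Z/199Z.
86

Baby-step giant-step with step n = ⌈√199⌉ = 15.
Baby steps 105^j mod 199 (j:value) for j=0..14: 0:1, 1:105, 2:80, 3:42, 4:32, 5:176, 6:172, 7:150, 8:29, 9:60, 10:131, 11:24, 12:132, 13:129, 14:13.
Giant-step multiplier: 105^(-15) ≡ 105^(198-15) = 105^183 ≡ 135 (mod 199).
Giant steps γ_i = 145·135^i mod 199: γ_0=145, γ_1=73, γ_2=104, γ_3=110, γ_4=124, γ_5=24 (in table at j=11).
x = i·n + j = 5·15 + 11 = 86.
Check: 105^86 ≡ 145 (mod 199).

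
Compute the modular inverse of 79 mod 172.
135

gcd(79, 172) = 1, so the inverse exists.
Extended Euclidean algorithm on (172, 79):
172 = 2 × 79 + 14  ⟹  14 = (1)·172 + (-2)·79
79 = 5 × 14 + 9  ⟹  9 = (-5)·172 + (11)·79
14 = 1 × 9 + 5  ⟹  5 = (6)·172 + (-13)·79
9 = 1 × 5 + 4  ⟹  4 = (-11)·172 + (24)·79
5 = 1 × 4 + 1  ⟹  1 = (17)·172 + (-37)·79
So (-37)·79 ≡ 1 (mod 172), i.e. 79^(-1) ≡ -37 ≡ 135 (mod 172).
Check: 79 × 135 = 10665 ≡ 1 (mod 172)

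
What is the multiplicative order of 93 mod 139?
138

139 is prime, so ord(93) divides φ(139) = 138.
Divisors of 138: 1, 2, 3, 6, 23, 46, 69, 138.
Repeated squaring: 93^1 ≡ 93, 93^2 ≡ 31, 93^4 ≡ 127, 93^8 ≡ 5, 93^16 ≡ 25, 93^32 ≡ 69, 93^64 ≡ 35, 93^128 ≡ 113 (mod 139).
Test 93^d mod 139 for each divisor d in increasing order:
93^1 ≡ 93
93^2 ≡ 31
93^3 = 93^2·93^1 ≡ 103
93^6 = 93^4·93^2 ≡ 45
93^23 = 93^16·93^4·93^2·93^1 ≡ 97
93^46 = 93^32·93^8·93^4·93^2 ≡ 96
93^69 = 93^64·93^4·93^1 ≡ 138
93^138 = 93^128·93^8·93^2 ≡ 1  ← first divisor giving 1
The order is 138.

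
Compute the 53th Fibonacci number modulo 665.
628

Matrix identity: Q^n = [[F_(n+1), F_n], [F_n, F_(n-1)]] with Q = [[1,1],[1,0]].
n = 53 = 110101₂. Square-and-multiply, entries mod 665:
Q^1 = [[1,1],[1,0]]
Q^3 = (Q^1)²·Q = [[3,2],[2,1]]
Q^6 = (Q^3)² = [[13,8],[8,5]]
Q^13 = (Q^6)²·Q = [[377,233],[233,144]]
Q^26 = (Q^13)² = [[243,363],[363,545]]
Q^53 = (Q^26)²·Q = [[57,628],[628,94]]
F_53 mod 665 = Q^53[0][1] = 628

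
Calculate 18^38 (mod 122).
36

Repeated squaring. Binary of 38 = 100110.
18^1 ≡ 18 (mod 122); 18^2 ≡ 80 (mod 122); 18^4 ≡ 56 (mod 122); 18^8 ≡ 86 (mod 122); 18^16 ≡ 76 (mod 122); 18^32 ≡ 42 (mod 122)
18^38 = 18^2 × 18^4 × 18^32 ≡ 36 (mod 122)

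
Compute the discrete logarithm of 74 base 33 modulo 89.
79

Baby-step giant-step with step n = ⌈√89⌉ = 10.
Baby steps 33^j mod 89 (j:value) for j=0..9: 0:1, 1:33, 2:21, 3:70, 4:85, 5:46, 6:5, 7:76, 8:16, 9:83.
Giant-step multiplier: 33^(-10) ≡ 33^(88-10) = 33^78 ≡ 40 (mod 89).
Giant steps γ_i = 74·40^i mod 89: γ_0=74, γ_1=23, γ_2=30, γ_3=43, γ_4=29, γ_5=3, γ_6=31, γ_7=83 (in table at j=9).
x = i·n + j = 7·10 + 9 = 79.
Check: 33^79 ≡ 74 (mod 89).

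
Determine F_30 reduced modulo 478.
320

Matrix identity: Q^n = [[F_(n+1), F_n], [F_n, F_(n-1)]] with Q = [[1,1],[1,0]].
n = 30 = 11110₂. Square-and-multiply, entries mod 478:
Q^1 = [[1,1],[1,0]]
Q^3 = (Q^1)²·Q = [[3,2],[2,1]]
Q^7 = (Q^3)²·Q = [[21,13],[13,8]]
Q^15 = (Q^7)²·Q = [[31,132],[132,377]]
Q^30 = (Q^15)² = [[221,320],[320,379]]
F_30 mod 478 = Q^30[0][1] = 320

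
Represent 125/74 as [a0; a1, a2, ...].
[1; 1, 2, 4, 1, 1, 2]

Euclidean algorithm steps:
125 = 1 × 74 + 51
74 = 1 × 51 + 23
51 = 2 × 23 + 5
23 = 4 × 5 + 3
5 = 1 × 3 + 2
3 = 1 × 2 + 1
2 = 2 × 1 + 0
Continued fraction: [1; 1, 2, 4, 1, 1, 2]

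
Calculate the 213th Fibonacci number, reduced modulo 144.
2

Matrix identity: Q^n = [[F_(n+1), F_n], [F_n, F_(n-1)]] with Q = [[1,1],[1,0]].
n = 213 = 11010101₂. Square-and-multiply, entries mod 144:
Q^1 = [[1,1],[1,0]]
Q^3 = (Q^1)²·Q = [[3,2],[2,1]]
Q^6 = (Q^3)² = [[13,8],[8,5]]
Q^13 = (Q^6)²·Q = [[89,89],[89,0]]
Q^26 = (Q^13)² = [[2,1],[1,1]]
Q^53 = (Q^26)²·Q = [[8,5],[5,3]]
Q^106 = (Q^53)² = [[89,55],[55,34]]
Q^213 = (Q^106)²·Q = [[143,2],[2,141]]
F_213 mod 144 = Q^213[0][1] = 2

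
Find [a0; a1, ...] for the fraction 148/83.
[1; 1, 3, 1, 1, 1, 1, 3]

Euclidean algorithm steps:
148 = 1 × 83 + 65
83 = 1 × 65 + 18
65 = 3 × 18 + 11
18 = 1 × 11 + 7
11 = 1 × 7 + 4
7 = 1 × 4 + 3
4 = 1 × 3 + 1
3 = 3 × 1 + 0
Continued fraction: [1; 1, 3, 1, 1, 1, 1, 3]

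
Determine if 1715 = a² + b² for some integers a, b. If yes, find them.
Not possible

Factorization: 1715 = 5 × 7^3
By Fermat: n is sum of two squares iff every prime p ≡ 3 (mod 4) appears to even power.
Prime(s) ≡ 3 (mod 4) with odd exponent: [(7, 3)]
Therefore 1715 cannot be expressed as a² + b².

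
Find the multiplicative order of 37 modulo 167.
166

167 is prime, so ord(37) divides φ(167) = 166.
Divisors of 166: 1, 2, 83, 166.
Repeated squaring: 37^1 ≡ 37, 37^2 ≡ 33, 37^4 ≡ 87, 37^8 ≡ 54, 37^16 ≡ 77, 37^32 ≡ 84, 37^64 ≡ 42, 37^128 ≡ 94 (mod 167).
Test 37^d mod 167 for each divisor d in increasing order:
37^1 ≡ 37
37^2 ≡ 33
37^83 = 37^64·37^16·37^2·37^1 ≡ 166
37^166 = 37^128·37^32·37^4·37^2 ≡ 1  ← first divisor giving 1
The order is 166.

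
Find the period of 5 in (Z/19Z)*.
9

19 is prime, so ord(5) divides φ(19) = 18.
Divisors of 18: 1, 2, 3, 6, 9, 18.
Repeated squaring: 5^1 ≡ 5, 5^2 ≡ 6, 5^4 ≡ 17, 5^8 ≡ 4, 5^16 ≡ 16 (mod 19).
Test 5^d mod 19 for each divisor d in increasing order:
5^1 ≡ 5
5^2 ≡ 6
5^3 = 5^2·5^1 ≡ 11
5^6 = 5^4·5^2 ≡ 7
5^9 = 5^8·5^1 ≡ 1  ← first divisor giving 1
The order is 9.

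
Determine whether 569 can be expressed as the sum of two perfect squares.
13² + 20² (a=13, b=20)

Factorization: 569 = 569
By Fermat: n is sum of two squares iff every prime p ≡ 3 (mod 4) appears to even power.
All primes ≡ 3 (mod 4) appear to even power.
Search a = 0, 1, 2, … for 569 - a² a perfect square: first hit at a = 13: 569 - 169 = 400 = 20².
569 = 13² + 20² = 169 + 400 ✓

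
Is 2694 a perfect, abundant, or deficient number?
abundant

Proper divisors of 2694: sum = 1 + 2 + 3 + 6 + 449 + 898 + 1347 = 2706
Since 2706 > 2694, 2694 is abundant.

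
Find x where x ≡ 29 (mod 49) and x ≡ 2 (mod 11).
519

Using Chinese Remainder Theorem:
M = 49 × 11 = 539
M1 = 11, M2 = 49
y1 = 11^(-1) mod 49 = 9
y2 = 49^(-1) mod 11 = 9
x = (29×11×9 + 2×49×9) mod 539 = 519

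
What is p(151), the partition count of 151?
45060624582

p(n) counts ways to write n as a sum of positive integers (order ignored).
Euler's pentagonal recurrence: p(k) = p(k-1) + p(k-2) - p(k-5) - p(k-7) + p(k-12) + p(k-15) - ... (offsets j(3j∓1)/2, signs ++--, p(0)=1, p(<0)=0).
DP table for k = 0..150: p(0)=1, p(1)=1, p(2)=2, p(3)=3, p(4)=5, p(5)=7, p(6)=11, p(7)=15, p(8)=22, p(9)=30, p(10)=42, p(11)=56, p(12)=77, p(13)=101, p(14)=135, p(15)=176, p(16)=231, p(17)=297, p(18)=385, p(19)=490, p(20)=627, p(21)=792, p(22)=1002, p(23)=1255, p(24)=1575, p(25)=1958, p(26)=2436, p(27)=3010, p(28)=3718, p(29)=4565, p(30)=5604, p(31)=6842, p(32)=8349, p(33)=10143, p(34)=12310, p(35)=14883, p(36)=17977, p(37)=21637, p(38)=26015, p(39)=31185, p(40)=37338, p(41)=44583, p(42)=53174, p(43)=63261, p(44)=75175, p(45)=89134, p(46)=105558, p(47)=124754, p(48)=147273, p(49)=173525, p(50)=204226, p(51)=239943, p(52)=281589, p(53)=329931, p(54)=386155, p(55)=451276, p(56)=526823, p(57)=614154, p(58)=715220, p(59)=831820, p(60)=966467, p(61)=1121505, p(62)=1300156, p(63)=1505499, p(64)=1741630, p(65)=2012558, p(66)=2323520, p(67)=2679689, p(68)=3087735, p(69)=3554345, p(70)=4087968, p(71)=4697205, p(72)=5392783, p(73)=6185689, p(74)=7089500, p(75)=8118264, p(76)=9289091, p(77)=10619863, p(78)=12132164, p(79)=13848650, p(80)=15796476, p(81)=18004327, p(82)=20506255, p(83)=23338469, p(84)=26543660, p(85)=30167357, p(86)=34262962, p(87)=38887673, p(88)=44108109, p(89)=49995925, p(90)=56634173, p(91)=64112359, p(92)=72533807, p(93)=82010177, p(94)=92669720, p(95)=104651419, p(96)=118114304, p(97)=133230930, p(98)=150198136, p(99)=169229875, p(100)=190569292, p(101)=214481126, p(102)=241265379, p(103)=271248950, p(104)=304801365, p(105)=342325709, p(106)=384276336, p(107)=431149389, p(108)=483502844, p(109)=541946240, p(110)=607163746, p(111)=679903203, p(112)=761002156, p(113)=851376628, p(114)=952050665, p(115)=1064144451, p(116)=1188908248, p(117)=1327710076, p(118)=1482074143, p(119)=1653668665, p(120)=1844349560, p(121)=2056148051, p(122)=2291320912, p(123)=2552338241, p(124)=2841940500, p(125)=3163127352, p(126)=3519222692, p(127)=3913864295, p(128)=4351078600, p(129)=4835271870, p(130)=5371315400, p(131)=5964539504, p(132)=6620830889, p(133)=7346629512, p(134)=8149040695, p(135)=9035836076, p(136)=10015581680, p(137)=11097645016, p(138)=12292341831, p(139)=13610949895, p(140)=15065878135, p(141)=16670689208, p(142)=18440293320, p(143)=20390982757, p(144)=22540654445, p(145)=24908858009, p(146)=27517052599, p(147)=30388671978, p(148)=33549419497, p(149)=37027355200, p(150)=40853235313.
Final step: p(151) = p(150) + p(149) - p(146) - p(144) + p(139) + p(136) - p(129) - p(125) + p(116) + p(111) - p(100) - p(94) + p(81) + p(74) - p(59) - p(51) + p(34) + p(25) - p(6)
= 40853235313 + 37027355200 - 27517052599 - 22540654445 + 13610949895 + 10015581680 - 4835271870 - 3163127352 + 1188908248 + 679903203 - 190569292 - 92669720 + 18004327 + 7089500 - 831820 - 239943 + 12310 + 1958 - 11
= 45060624582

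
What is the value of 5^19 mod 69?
53

Repeated squaring. Binary of 19 = 10011.
5^1 ≡ 5 (mod 69); 5^2 ≡ 25 (mod 69); 5^4 ≡ 4 (mod 69); 5^8 ≡ 16 (mod 69); 5^16 ≡ 49 (mod 69)
5^19 = 5^1 × 5^2 × 5^16 ≡ 53 (mod 69)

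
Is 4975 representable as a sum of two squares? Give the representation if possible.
Not possible

Factorization: 4975 = 5^2 × 199
By Fermat: n is sum of two squares iff every prime p ≡ 3 (mod 4) appears to even power.
Prime(s) ≡ 3 (mod 4) with odd exponent: [(199, 1)]
Therefore 4975 cannot be expressed as a² + b².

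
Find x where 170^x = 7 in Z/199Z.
118

Baby-step giant-step with step n = ⌈√199⌉ = 15.
Baby steps 170^j mod 199 (j:value) for j=0..14: 0:1, 1:170, 2:45, 3:88, 4:35, 5:179, 6:182, 7:95, 8:31, 9:96, 10:2, 11:141, 12:90, 13:176, 14:70.
Giant-step multiplier: 170^(-15) ≡ 170^(198-15) = 170^183 ≡ 194 (mod 199).
Giant steps γ_i = 7·194^i mod 199: γ_0=7, γ_1=164, γ_2=175, γ_3=120, γ_4=196, γ_5=15, γ_6=124, γ_7=176 (in table at j=13).
x = i·n + j = 7·15 + 13 = 118.
Check: 170^118 ≡ 7 (mod 199).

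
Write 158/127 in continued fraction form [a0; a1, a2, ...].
[1; 4, 10, 3]

Euclidean algorithm steps:
158 = 1 × 127 + 31
127 = 4 × 31 + 3
31 = 10 × 3 + 1
3 = 3 × 1 + 0
Continued fraction: [1; 4, 10, 3]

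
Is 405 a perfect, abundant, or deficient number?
deficient

Proper divisors of 405: sum = 1 + 3 + 5 + 9 + 15 + 27 + 45 + 81 + 135 = 321
Since 321 < 405, 405 is deficient.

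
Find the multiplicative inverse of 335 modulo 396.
383

gcd(335, 396) = 1, so the inverse exists.
Extended Euclidean algorithm on (396, 335):
396 = 1 × 335 + 61  ⟹  61 = (1)·396 + (-1)·335
335 = 5 × 61 + 30  ⟹  30 = (-5)·396 + (6)·335
61 = 2 × 30 + 1  ⟹  1 = (11)·396 + (-13)·335
So (-13)·335 ≡ 1 (mod 396), i.e. 335^(-1) ≡ -13 ≡ 383 (mod 396).
Check: 335 × 383 = 128305 ≡ 1 (mod 396)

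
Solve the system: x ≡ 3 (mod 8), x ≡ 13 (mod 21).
139

Using Chinese Remainder Theorem:
M = 8 × 21 = 168
M1 = 21, M2 = 8
y1 = 21^(-1) mod 8 = 5
y2 = 8^(-1) mod 21 = 8
x = (3×21×5 + 13×8×8) mod 168 = 139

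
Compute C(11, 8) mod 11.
0

Using Lucas' theorem:
Write n=11 and k=8 in base 11:
n in base 11: [1, 0]
k in base 11: [0, 8]
C(11,8) mod 11 = ∏ C(n_i, k_i) mod 11
Digit binomials (mod 11): C(1,0) = 1; C(0,8) = 0 (k_i > n_i)
Product: 1 × 0 = 0 ≡ 0 (mod 11)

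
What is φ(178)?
88

178 = 2 × 89
φ(n) = n × ∏(1 - 1/p) for each prime p dividing n
φ(178) = 178 × (1 - 1/2) × (1 - 1/89) = 88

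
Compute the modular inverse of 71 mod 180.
71

gcd(71, 180) = 1, so the inverse exists.
Extended Euclidean algorithm on (180, 71):
180 = 2 × 71 + 38  ⟹  38 = (1)·180 + (-2)·71
71 = 1 × 38 + 33  ⟹  33 = (-1)·180 + (3)·71
38 = 1 × 33 + 5  ⟹  5 = (2)·180 + (-5)·71
33 = 6 × 5 + 3  ⟹  3 = (-13)·180 + (33)·71
5 = 1 × 3 + 2  ⟹  2 = (15)·180 + (-38)·71
3 = 1 × 2 + 1  ⟹  1 = (-28)·180 + (71)·71
So (71)·71 ≡ 1 (mod 180), i.e. 71^(-1) ≡ 71 (mod 180).
Check: 71 × 71 = 5041 ≡ 1 (mod 180)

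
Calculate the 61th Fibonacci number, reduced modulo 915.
611

Matrix identity: Q^n = [[F_(n+1), F_n], [F_n, F_(n-1)]] with Q = [[1,1],[1,0]].
n = 61 = 111101₂. Square-and-multiply, entries mod 915:
Q^1 = [[1,1],[1,0]]
Q^3 = (Q^1)²·Q = [[3,2],[2,1]]
Q^7 = (Q^3)²·Q = [[21,13],[13,8]]
Q^15 = (Q^7)²·Q = [[72,610],[610,377]]
Q^30 = (Q^15)² = [[304,305],[305,914]]
Q^61 = (Q^30)²·Q = [[611,611],[611,0]]
F_61 mod 915 = Q^61[0][1] = 611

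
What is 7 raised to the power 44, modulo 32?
1

Repeated squaring. Binary of 44 = 101100.
7^1 ≡ 7 (mod 32); 7^2 ≡ 17 (mod 32); 7^4 ≡ 1 (mod 32); 7^8 ≡ 1 (mod 32); 7^16 ≡ 1 (mod 32); 7^32 ≡ 1 (mod 32)
7^44 = 7^4 × 7^8 × 7^32 ≡ 1 (mod 32)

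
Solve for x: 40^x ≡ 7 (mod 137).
82

Baby-step giant-step with step n = ⌈√137⌉ = 12.
Baby steps 40^j mod 137 (j:value) for j=0..11: 0:1, 1:40, 2:93, 3:21, 4:18, 5:35, 6:30, 7:104, 8:50, 9:82, 10:129, 11:91.
Giant-step multiplier: 40^(-12) ≡ 40^(136-12) = 40^124 ≡ 65 (mod 137).
Giant steps γ_i = 7·65^i mod 137: γ_0=7, γ_1=44, γ_2=120, γ_3=128, γ_4=100, γ_5=61, γ_6=129 (in table at j=10).
x = i·n + j = 6·12 + 10 = 82.
Check: 40^82 ≡ 7 (mod 137).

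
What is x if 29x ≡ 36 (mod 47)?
x ≡ 45 (mod 47)

gcd(29, 47) = 1, which divides 36, so solutions exist.
Find 29^(-1) mod 47 by the extended Euclidean algorithm:
47 = 1 × 29 + 18  ⟹  18 = (1)·47 + (-1)·29
29 = 1 × 18 + 11  ⟹  11 = (-1)·47 + (2)·29
18 = 1 × 11 + 7  ⟹  7 = (2)·47 + (-3)·29
11 = 1 × 7 + 4  ⟹  4 = (-3)·47 + (5)·29
7 = 1 × 4 + 3  ⟹  3 = (5)·47 + (-8)·29
4 = 1 × 3 + 1  ⟹  1 = (-8)·47 + (13)·29
So (13)·29 ≡ 1 (mod 47), i.e. 29^(-1) ≡ 13 (mod 47).
x ≡ 13 × 36 = 468 ≡ 45 (mod 47).
Check: 29 × 45 = 1305 ≡ 36 (mod 47).
Unique solution: x ≡ 45 (mod 47)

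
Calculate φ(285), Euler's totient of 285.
144

285 = 3 × 5 × 19
φ(n) = n × ∏(1 - 1/p) for each prime p dividing n
φ(285) = 285 × (1 - 1/3) × (1 - 1/5) × (1 - 1/19) = 144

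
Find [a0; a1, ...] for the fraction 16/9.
[1; 1, 3, 2]

Euclidean algorithm steps:
16 = 1 × 9 + 7
9 = 1 × 7 + 2
7 = 3 × 2 + 1
2 = 2 × 1 + 0
Continued fraction: [1; 1, 3, 2]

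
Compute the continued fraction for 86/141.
[0; 1, 1, 1, 1, 3, 2, 3]

Euclidean algorithm steps:
86 = 0 × 141 + 86
141 = 1 × 86 + 55
86 = 1 × 55 + 31
55 = 1 × 31 + 24
31 = 1 × 24 + 7
24 = 3 × 7 + 3
7 = 2 × 3 + 1
3 = 3 × 1 + 0
Continued fraction: [0; 1, 1, 1, 1, 3, 2, 3]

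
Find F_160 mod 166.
145

Matrix identity: Q^n = [[F_(n+1), F_n], [F_n, F_(n-1)]] with Q = [[1,1],[1,0]].
n = 160 = 10100000₂. Square-and-multiply, entries mod 166:
Q^1 = [[1,1],[1,0]]
Q^2 = (Q^1)² = [[2,1],[1,1]]
Q^5 = (Q^2)²·Q = [[8,5],[5,3]]
Q^10 = (Q^5)² = [[89,55],[55,34]]
Q^20 = (Q^10)² = [[156,125],[125,31]]
Q^40 = (Q^20)² = [[121,135],[135,152]]
Q^80 = (Q^40)² = [[164,3],[3,161]]
Q^160 = (Q^80)² = [[13,145],[145,34]]
F_160 mod 166 = Q^160[0][1] = 145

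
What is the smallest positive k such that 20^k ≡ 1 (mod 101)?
50

101 is prime, so ord(20) divides φ(101) = 100.
Divisors of 100: 1, 2, 4, 5, 10, 20, 25, 50, 100.
Repeated squaring: 20^1 ≡ 20, 20^2 ≡ 97, 20^4 ≡ 16, 20^8 ≡ 54, 20^16 ≡ 88, 20^32 ≡ 68, 20^64 ≡ 79 (mod 101).
Test 20^d mod 101 for each divisor d in increasing order:
20^1 ≡ 20
20^2 ≡ 97
20^4 ≡ 16
20^5 = 20^4·20^1 ≡ 17
20^10 = 20^8·20^2 ≡ 87
20^20 = 20^16·20^4 ≡ 95
20^25 = 20^16·20^8·20^1 ≡ 100
20^50 = 20^32·20^16·20^2 ≡ 1  ← first divisor giving 1
The order is 50.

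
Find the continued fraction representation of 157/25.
[6; 3, 1, 1, 3]

Euclidean algorithm steps:
157 = 6 × 25 + 7
25 = 3 × 7 + 4
7 = 1 × 4 + 3
4 = 1 × 3 + 1
3 = 3 × 1 + 0
Continued fraction: [6; 3, 1, 1, 3]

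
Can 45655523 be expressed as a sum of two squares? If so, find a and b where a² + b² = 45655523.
Not possible

Factorization: 45655523 = 17 × 139^3
By Fermat: n is sum of two squares iff every prime p ≡ 3 (mod 4) appears to even power.
Prime(s) ≡ 3 (mod 4) with odd exponent: [(139, 3)]
Therefore 45655523 cannot be expressed as a² + b².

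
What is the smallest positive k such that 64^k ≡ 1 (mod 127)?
7

127 is prime, so ord(64) divides φ(127) = 126.
Divisors of 126: 1, 2, 3, 6, 7, 9, 14, 18, 21, 42, 63, 126.
Repeated squaring: 64^1 ≡ 64, 64^2 ≡ 32, 64^4 ≡ 8, 64^8 ≡ 64, 64^16 ≡ 32, 64^32 ≡ 8, 64^64 ≡ 64 (mod 127).
Test 64^d mod 127 for each divisor d in increasing order:
64^1 ≡ 64
64^2 ≡ 32
64^3 = 64^2·64^1 ≡ 16
64^6 = 64^4·64^2 ≡ 2
64^7 = 64^4·64^2·64^1 ≡ 1  ← first divisor giving 1
The order is 7.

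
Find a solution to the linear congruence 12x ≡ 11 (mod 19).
x ≡ 12 (mod 19)

gcd(12, 19) = 1, which divides 11, so solutions exist.
Find 12^(-1) mod 19 by the extended Euclidean algorithm:
19 = 1 × 12 + 7  ⟹  7 = (1)·19 + (-1)·12
12 = 1 × 7 + 5  ⟹  5 = (-1)·19 + (2)·12
7 = 1 × 5 + 2  ⟹  2 = (2)·19 + (-3)·12
5 = 2 × 2 + 1  ⟹  1 = (-5)·19 + (8)·12
So (8)·12 ≡ 1 (mod 19), i.e. 12^(-1) ≡ 8 (mod 19).
x ≡ 8 × 11 = 88 ≡ 12 (mod 19).
Check: 12 × 12 = 144 ≡ 11 (mod 19).
Unique solution: x ≡ 12 (mod 19)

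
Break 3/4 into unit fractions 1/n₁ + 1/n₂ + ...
1/2 + 1/4

Greedy algorithm:
3/4: ceiling(4/3) = 2, use 1/2
1/4: ceiling(4/1) = 4, use 1/4
Result: 3/4 = 1/2 + 1/4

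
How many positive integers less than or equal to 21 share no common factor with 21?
12

21 = 3 × 7
φ(n) = n × ∏(1 - 1/p) for each prime p dividing n
φ(21) = 21 × (1 - 1/3) × (1 - 1/7) = 12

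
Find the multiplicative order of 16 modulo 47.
23

47 is prime, so ord(16) divides φ(47) = 46.
Divisors of 46: 1, 2, 23, 46.
Repeated squaring: 16^1 ≡ 16, 16^2 ≡ 21, 16^4 ≡ 18, 16^8 ≡ 42, 16^16 ≡ 25, 16^32 ≡ 14 (mod 47).
Test 16^d mod 47 for each divisor d in increasing order:
16^1 ≡ 16
16^2 ≡ 21
16^23 = 16^16·16^4·16^2·16^1 ≡ 1  ← first divisor giving 1
The order is 23.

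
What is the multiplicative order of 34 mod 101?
100

101 is prime, so ord(34) divides φ(101) = 100.
Divisors of 100: 1, 2, 4, 5, 10, 20, 25, 50, 100.
Repeated squaring: 34^1 ≡ 34, 34^2 ≡ 45, 34^4 ≡ 5, 34^8 ≡ 25, 34^16 ≡ 19, 34^32 ≡ 58, 34^64 ≡ 31 (mod 101).
Test 34^d mod 101 for each divisor d in increasing order:
34^1 ≡ 34
34^2 ≡ 45
34^4 ≡ 5
34^5 = 34^4·34^1 ≡ 69
34^10 = 34^8·34^2 ≡ 14
34^20 = 34^16·34^4 ≡ 95
34^25 = 34^16·34^8·34^1 ≡ 91
34^50 = 34^32·34^16·34^2 ≡ 100
34^100 = 34^64·34^32·34^4 ≡ 1  ← first divisor giving 1
The order is 100.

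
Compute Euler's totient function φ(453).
300

453 = 3 × 151
φ(n) = n × ∏(1 - 1/p) for each prime p dividing n
φ(453) = 453 × (1 - 1/3) × (1 - 1/151) = 300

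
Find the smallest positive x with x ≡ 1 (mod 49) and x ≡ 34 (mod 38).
148

Using Chinese Remainder Theorem:
M = 49 × 38 = 1862
M1 = 38, M2 = 49
y1 = 38^(-1) mod 49 = 40
y2 = 49^(-1) mod 38 = 7
x = (1×38×40 + 34×49×7) mod 1862 = 148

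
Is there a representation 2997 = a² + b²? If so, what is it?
9² + 54² (a=9, b=54)

Factorization: 2997 = 3^4 × 37
By Fermat: n is sum of two squares iff every prime p ≡ 3 (mod 4) appears to even power.
All primes ≡ 3 (mod 4) appear to even power.
Search a = 0, 1, 2, … for 2997 - a² a perfect square: first hit at a = 9: 2997 - 81 = 2916 = 54².
2997 = 9² + 54² = 81 + 2916 ✓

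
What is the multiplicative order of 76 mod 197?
49

197 is prime, so ord(76) divides φ(197) = 196.
Divisors of 196: 1, 2, 4, 7, 14, 28, 49, 98, 196.
Repeated squaring: 76^1 ≡ 76, 76^2 ≡ 63, 76^4 ≡ 29, 76^8 ≡ 53, 76^16 ≡ 51, 76^32 ≡ 40, 76^64 ≡ 24, 76^128 ≡ 182 (mod 197).
Test 76^d mod 197 for each divisor d in increasing order:
76^1 ≡ 76
76^2 ≡ 63
76^4 ≡ 29
76^7 = 76^4·76^2·76^1 ≡ 164
76^14 = 76^8·76^4·76^2 ≡ 104
76^28 = 76^16·76^8·76^4 ≡ 178
76^49 = 76^32·76^16·76^1 ≡ 1  ← first divisor giving 1
The order is 49.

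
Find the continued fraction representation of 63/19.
[3; 3, 6]

Euclidean algorithm steps:
63 = 3 × 19 + 6
19 = 3 × 6 + 1
6 = 6 × 1 + 0
Continued fraction: [3; 3, 6]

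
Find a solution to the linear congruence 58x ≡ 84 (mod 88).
x ≡ 6 (mod 44)

gcd(58, 88) = 2, which divides 84, so solutions exist.
Divide through by 2: 29x ≡ 42 (mod 44).
Find 29^(-1) mod 44 by the extended Euclidean algorithm:
44 = 1 × 29 + 15  ⟹  15 = (1)·44 + (-1)·29
29 = 1 × 15 + 14  ⟹  14 = (-1)·44 + (2)·29
15 = 1 × 14 + 1  ⟹  1 = (2)·44 + (-3)·29
So (-3)·29 ≡ 1 (mod 44), i.e. 29^(-1) ≡ -3 ≡ 41 (mod 44).
x ≡ 41 × 42 = 1722 ≡ 6 (mod 44).
Check: 58 × 6 = 348 ≡ 84 (mod 88).
x ≡ 6 (mod 44), giving 2 solutions mod 88.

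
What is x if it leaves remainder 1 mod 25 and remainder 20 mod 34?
326

Using Chinese Remainder Theorem:
M = 25 × 34 = 850
M1 = 34, M2 = 25
y1 = 34^(-1) mod 25 = 14
y2 = 25^(-1) mod 34 = 15
x = (1×34×14 + 20×25×15) mod 850 = 326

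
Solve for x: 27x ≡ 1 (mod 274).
203

gcd(27, 274) = 1, so the inverse exists.
Extended Euclidean algorithm on (274, 27):
274 = 10 × 27 + 4  ⟹  4 = (1)·274 + (-10)·27
27 = 6 × 4 + 3  ⟹  3 = (-6)·274 + (61)·27
4 = 1 × 3 + 1  ⟹  1 = (7)·274 + (-71)·27
So (-71)·27 ≡ 1 (mod 274), i.e. 27^(-1) ≡ -71 ≡ 203 (mod 274).
Check: 27 × 203 = 5481 ≡ 1 (mod 274)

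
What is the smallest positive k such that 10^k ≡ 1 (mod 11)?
2

11 is prime, so ord(10) divides φ(11) = 10.
Divisors of 10: 1, 2, 5, 10.
Repeated squaring: 10^1 ≡ 10, 10^2 ≡ 1, 10^4 ≡ 1, 10^8 ≡ 1 (mod 11).
Test 10^d mod 11 for each divisor d in increasing order:
10^1 ≡ 10
10^2 ≡ 1  ← first divisor giving 1
The order is 2.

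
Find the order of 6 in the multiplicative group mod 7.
2

7 is prime, so ord(6) divides φ(7) = 6.
Divisors of 6: 1, 2, 3, 6.
Repeated squaring: 6^1 ≡ 6, 6^2 ≡ 1, 6^4 ≡ 1 (mod 7).
Test 6^d mod 7 for each divisor d in increasing order:
6^1 ≡ 6
6^2 ≡ 1  ← first divisor giving 1
The order is 2.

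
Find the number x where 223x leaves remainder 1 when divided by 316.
299

gcd(223, 316) = 1, so the inverse exists.
Extended Euclidean algorithm on (316, 223):
316 = 1 × 223 + 93  ⟹  93 = (1)·316 + (-1)·223
223 = 2 × 93 + 37  ⟹  37 = (-2)·316 + (3)·223
93 = 2 × 37 + 19  ⟹  19 = (5)·316 + (-7)·223
37 = 1 × 19 + 18  ⟹  18 = (-7)·316 + (10)·223
19 = 1 × 18 + 1  ⟹  1 = (12)·316 + (-17)·223
So (-17)·223 ≡ 1 (mod 316), i.e. 223^(-1) ≡ -17 ≡ 299 (mod 316).
Check: 223 × 299 = 66677 ≡ 1 (mod 316)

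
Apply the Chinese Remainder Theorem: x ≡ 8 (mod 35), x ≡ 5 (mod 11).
148

Using Chinese Remainder Theorem:
M = 35 × 11 = 385
M1 = 11, M2 = 35
y1 = 11^(-1) mod 35 = 16
y2 = 35^(-1) mod 11 = 6
x = (8×11×16 + 5×35×6) mod 385 = 148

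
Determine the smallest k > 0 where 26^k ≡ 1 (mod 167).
166

167 is prime, so ord(26) divides φ(167) = 166.
Divisors of 166: 1, 2, 83, 166.
Repeated squaring: 26^1 ≡ 26, 26^2 ≡ 8, 26^4 ≡ 64, 26^8 ≡ 88, 26^16 ≡ 62, 26^32 ≡ 3, 26^64 ≡ 9, 26^128 ≡ 81 (mod 167).
Test 26^d mod 167 for each divisor d in increasing order:
26^1 ≡ 26
26^2 ≡ 8
26^83 = 26^64·26^16·26^2·26^1 ≡ 166
26^166 = 26^128·26^32·26^4·26^2 ≡ 1  ← first divisor giving 1
The order is 166.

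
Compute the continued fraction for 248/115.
[2; 6, 2, 1, 1, 3]

Euclidean algorithm steps:
248 = 2 × 115 + 18
115 = 6 × 18 + 7
18 = 2 × 7 + 4
7 = 1 × 4 + 3
4 = 1 × 3 + 1
3 = 3 × 1 + 0
Continued fraction: [2; 6, 2, 1, 1, 3]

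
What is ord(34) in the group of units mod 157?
156

157 is prime, so ord(34) divides φ(157) = 156.
Divisors of 156: 1, 2, 3, 4, 6, 12, 13, 26, 39, 52, 78, 156.
Repeated squaring: 34^1 ≡ 34, 34^2 ≡ 57, 34^4 ≡ 109, 34^8 ≡ 106, 34^16 ≡ 89, 34^32 ≡ 71, 34^64 ≡ 17, 34^128 ≡ 132 (mod 157).
Test 34^d mod 157 for each divisor d in increasing order:
34^1 ≡ 34
34^2 ≡ 57
34^3 = 34^2·34^1 ≡ 54
34^4 ≡ 109
34^6 = 34^4·34^2 ≡ 90
34^12 = 34^8·34^4 ≡ 93
34^13 = 34^8·34^4·34^1 ≡ 22
34^26 = 34^16·34^8·34^2 ≡ 13
34^39 = 34^32·34^4·34^2·34^1 ≡ 129
34^52 = 34^32·34^16·34^4 ≡ 12
34^78 = 34^64·34^8·34^4·34^2 ≡ 156
34^156 = 34^128·34^16·34^8·34^4 ≡ 1  ← first divisor giving 1
The order is 156.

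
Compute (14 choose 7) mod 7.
2

Using Lucas' theorem:
Write n=14 and k=7 in base 7:
n in base 7: [2, 0]
k in base 7: [1, 0]
C(14,7) mod 7 = ∏ C(n_i, k_i) mod 7
Digit binomials (mod 7): C(2,1) = 2; C(0,0) = 1
Product: 2 × 1 = 2 ≡ 2 (mod 7)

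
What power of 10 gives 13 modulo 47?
3

Baby-step giant-step with step n = ⌈√47⌉ = 7.
Baby steps 10^j mod 47 (j:value) for j=0..6: 0:1, 1:10, 2:6, 3:13, 4:36, 5:31, 6:28.
h = 13 is already in the table at j=3, so x = 3.
Check: 10^3 ≡ 13 (mod 47).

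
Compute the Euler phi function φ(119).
96

119 = 7 × 17
φ(n) = n × ∏(1 - 1/p) for each prime p dividing n
φ(119) = 119 × (1 - 1/7) × (1 - 1/17) = 96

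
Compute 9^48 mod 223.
8

Repeated squaring. Binary of 48 = 110000.
9^1 ≡ 9 (mod 223); 9^2 ≡ 81 (mod 223); 9^4 ≡ 94 (mod 223); 9^8 ≡ 139 (mod 223); 9^16 ≡ 143 (mod 223); 9^32 ≡ 156 (mod 223)
9^48 = 9^16 × 9^32 ≡ 8 (mod 223)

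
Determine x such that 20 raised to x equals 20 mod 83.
1

Baby-step giant-step with step n = ⌈√83⌉ = 10.
Baby steps 20^j mod 83 (j:value) for j=0..9: 0:1, 1:20, 2:68, 3:32, 4:59, 5:18, 6:28, 7:62, 8:78, 9:66.
h = 20 is already in the table at j=1, so x = 1.
Check: 20^1 ≡ 20 (mod 83).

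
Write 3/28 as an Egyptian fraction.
1/10 + 1/140

Greedy algorithm:
3/28: ceiling(28/3) = 10, use 1/10
1/140: ceiling(140/1) = 140, use 1/140
Result: 3/28 = 1/10 + 1/140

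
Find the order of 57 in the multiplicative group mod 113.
28

113 is prime, so ord(57) divides φ(113) = 112.
Divisors of 112: 1, 2, 4, 7, 8, 14, 16, 28, 56, 112.
Repeated squaring: 57^1 ≡ 57, 57^2 ≡ 85, 57^4 ≡ 106, 57^8 ≡ 49, 57^16 ≡ 28, 57^32 ≡ 106, 57^64 ≡ 49 (mod 113).
Test 57^d mod 113 for each divisor d in increasing order:
57^1 ≡ 57
57^2 ≡ 85
57^4 ≡ 106
57^7 = 57^4·57^2·57^1 ≡ 98
57^8 ≡ 49
57^14 = 57^8·57^4·57^2 ≡ 112
57^16 ≡ 28
57^28 = 57^16·57^8·57^4 ≡ 1  ← first divisor giving 1
The order is 28.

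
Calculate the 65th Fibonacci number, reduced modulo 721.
134

Matrix identity: Q^n = [[F_(n+1), F_n], [F_n, F_(n-1)]] with Q = [[1,1],[1,0]].
n = 65 = 1000001₂. Square-and-multiply, entries mod 721:
Q^1 = [[1,1],[1,0]]
Q^2 = (Q^1)² = [[2,1],[1,1]]
Q^4 = (Q^2)² = [[5,3],[3,2]]
Q^8 = (Q^4)² = [[34,21],[21,13]]
Q^16 = (Q^8)² = [[155,266],[266,610]]
Q^32 = (Q^16)² = [[330,168],[168,162]]
Q^65 = (Q^32)²·Q = [[596,134],[134,462]]
F_65 mod 721 = Q^65[0][1] = 134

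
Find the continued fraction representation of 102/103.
[0; 1, 102]

Euclidean algorithm steps:
102 = 0 × 103 + 102
103 = 1 × 102 + 1
102 = 102 × 1 + 0
Continued fraction: [0; 1, 102]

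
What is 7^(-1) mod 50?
43

gcd(7, 50) = 1, so the inverse exists.
Extended Euclidean algorithm on (50, 7):
50 = 7 × 7 + 1  ⟹  1 = (1)·50 + (-7)·7
So (-7)·7 ≡ 1 (mod 50), i.e. 7^(-1) ≡ -7 ≡ 43 (mod 50).
Check: 7 × 43 = 301 ≡ 1 (mod 50)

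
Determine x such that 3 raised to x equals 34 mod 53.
19

Baby-step giant-step with step n = ⌈√53⌉ = 8.
Baby steps 3^j mod 53 (j:value) for j=0..7: 0:1, 1:3, 2:9, 3:27, 4:28, 5:31, 6:40, 7:14.
Giant-step multiplier: 3^(-8) ≡ 3^(52-8) = 3^44 ≡ 24 (mod 53).
Giant steps γ_i = 34·24^i mod 53: γ_0=34, γ_1=21, γ_2=27 (in table at j=3).
x = i·n + j = 2·8 + 3 = 19.
Check: 3^19 ≡ 34 (mod 53).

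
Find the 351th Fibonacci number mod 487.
49

Matrix identity: Q^n = [[F_(n+1), F_n], [F_n, F_(n-1)]] with Q = [[1,1],[1,0]].
n = 351 = 101011111₂. Square-and-multiply, entries mod 487:
Q^1 = [[1,1],[1,0]]
Q^2 = (Q^1)² = [[2,1],[1,1]]
Q^5 = (Q^2)²·Q = [[8,5],[5,3]]
Q^10 = (Q^5)² = [[89,55],[55,34]]
Q^21 = (Q^10)²·Q = [[179,232],[232,434]]
Q^43 = (Q^21)²·Q = [[165,153],[153,12]]
Q^87 = (Q^43)²·Q = [[282,473],[473,296]]
Q^175 = (Q^87)²·Q = [[39,339],[339,187]]
Q^351 = (Q^175)²·Q = [[204,49],[49,155]]
F_351 mod 487 = Q^351[0][1] = 49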